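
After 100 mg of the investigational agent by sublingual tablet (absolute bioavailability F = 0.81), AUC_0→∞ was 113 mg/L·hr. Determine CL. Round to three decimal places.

CL = F × Dose / AUC_0→∞
   = 0.81 × 100 / 113 = 0.716814 L/hr

CL = 0.717 L/hr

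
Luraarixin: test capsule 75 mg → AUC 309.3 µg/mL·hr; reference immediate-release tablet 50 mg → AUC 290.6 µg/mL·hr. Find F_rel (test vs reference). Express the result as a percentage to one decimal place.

F_rel = 71.0%

F_rel = (AUC_test/D_test) / (AUC_ref/D_ref)
      = (309.3/75) / (290.6/50)
      = 4.124 / 5.812 = 0.7096 = 70.96%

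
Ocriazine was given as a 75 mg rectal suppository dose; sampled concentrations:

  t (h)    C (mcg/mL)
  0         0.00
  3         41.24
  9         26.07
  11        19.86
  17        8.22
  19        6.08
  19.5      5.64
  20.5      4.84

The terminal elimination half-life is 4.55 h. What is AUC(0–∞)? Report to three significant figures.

Trapezoidal AUC_0→20.5:
  [0→3]: (0.00+41.24)/2 × 3 = 61.86
  [3→9]: (41.24+26.07)/2 × 6 = 201.93
  [9→11]: (26.07+19.86)/2 × 2 = 45.93
  [11→17]: (19.86+8.22)/2 × 6 = 84.24
  [17→19]: (8.22+6.08)/2 × 2 = 14.3
  [19→19.5]: (6.08+5.64)/2 × 0.5 = 2.93
  [19.5→20.5]: (5.64+4.84)/2 × 1 = 5.24
  Sum = 416.43 mcg/mL·h
k_e = ln2 / t½ = 0.693147 / 4.55 = 0.1523 h^-1
Extrapolated tail: C_last / k_e = 4.84 / 0.1523 = 31.779
AUC_0→∞ = 416.43 + 31.779 = 448.209 mcg/mL·h

AUC = 448 mcg/mL·h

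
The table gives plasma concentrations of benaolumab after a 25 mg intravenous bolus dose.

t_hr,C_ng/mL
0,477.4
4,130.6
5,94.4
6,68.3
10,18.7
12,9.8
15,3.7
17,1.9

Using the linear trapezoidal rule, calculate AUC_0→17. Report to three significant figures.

Trapezoidal AUC_0→17:
  [0→4]: (477.4+130.6)/2 × 4 = 1216.0
  [4→5]: (130.6+94.4)/2 × 1 = 112.5
  [5→6]: (94.4+68.3)/2 × 1 = 81.35
  [6→10]: (68.3+18.7)/2 × 4 = 174.0
  [10→12]: (18.7+9.8)/2 × 2 = 28.5
  [12→15]: (9.8+3.7)/2 × 3 = 20.25
  [15→17]: (3.7+1.9)/2 × 2 = 5.6
  Sum = 1638.2 ng/mL·hr

AUC = 1640 ng/mL·hr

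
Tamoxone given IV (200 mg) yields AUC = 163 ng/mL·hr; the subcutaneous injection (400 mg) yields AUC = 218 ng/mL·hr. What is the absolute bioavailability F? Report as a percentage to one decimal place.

F = 66.9%

F = (AUC_ev / D_ev) / (AUC_iv / D_iv)
  = (218/400) / (163/200)
  = 0.545 / 0.815 = 0.6687
  = 66.87%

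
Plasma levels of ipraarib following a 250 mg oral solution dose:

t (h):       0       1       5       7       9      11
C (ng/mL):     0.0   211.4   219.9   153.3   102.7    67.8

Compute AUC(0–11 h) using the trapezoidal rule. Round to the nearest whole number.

Trapezoidal AUC_0→11:
  [0→1]: (0.0+211.4)/2 × 1 = 105.7
  [1→5]: (211.4+219.9)/2 × 4 = 862.6
  [5→7]: (219.9+153.3)/2 × 2 = 373.2
  [7→9]: (153.3+102.7)/2 × 2 = 256.0
  [9→11]: (102.7+67.8)/2 × 2 = 170.5
  Sum = 1768.0 ng/mL·h

AUC = 1768 ng/mL·h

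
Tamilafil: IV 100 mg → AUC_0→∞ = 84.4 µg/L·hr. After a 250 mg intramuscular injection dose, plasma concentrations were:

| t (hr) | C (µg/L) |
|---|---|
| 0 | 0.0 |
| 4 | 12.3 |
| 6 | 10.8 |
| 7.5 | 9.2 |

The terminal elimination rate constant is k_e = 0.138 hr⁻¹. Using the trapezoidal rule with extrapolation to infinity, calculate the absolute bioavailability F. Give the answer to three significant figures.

Trapezoidal AUC_0→7.5 (intramuscular injection):
  [0→4]: (0.0+12.3)/2 × 4 = 24.6
  [4→6]: (12.3+10.8)/2 × 2 = 23.1
  [6→7.5]: (10.8+9.2)/2 × 1.5 = 15.0
  Sum = 62.7 µg/L·hr
Tail: C_last/k_e = 9.2/0.138 = 66.667
AUC_0→∞ (intramuscular injection) = 62.7 + 66.667 = 129.367 µg/L·hr
F = (AUC_ev/D_ev)/(AUC_iv/D_iv) = (129.367/250)/(84.4/100) = 0.517468/0.844 = 0.6131

F = 0.613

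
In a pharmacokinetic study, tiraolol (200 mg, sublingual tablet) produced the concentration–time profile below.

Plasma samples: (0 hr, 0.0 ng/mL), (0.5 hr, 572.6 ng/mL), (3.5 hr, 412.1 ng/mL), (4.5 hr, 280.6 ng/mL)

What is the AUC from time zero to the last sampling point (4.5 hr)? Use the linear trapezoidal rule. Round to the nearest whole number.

AUC = 1967 ng/mL·hr

Trapezoidal AUC_0→4.5:
  [0→0.5]: (0.0+572.6)/2 × 0.5 = 143.15
  [0.5→3.5]: (572.6+412.1)/2 × 3 = 1477.05
  [3.5→4.5]: (412.1+280.6)/2 × 1 = 346.35
  Sum = 1966.55 ng/mL·hr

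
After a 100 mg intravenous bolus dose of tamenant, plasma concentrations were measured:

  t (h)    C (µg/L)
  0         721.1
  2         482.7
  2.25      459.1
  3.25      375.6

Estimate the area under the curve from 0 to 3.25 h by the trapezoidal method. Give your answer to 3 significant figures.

AUC = 1740 µg/L·h

Trapezoidal AUC_0→3.25:
  [0→2]: (721.1+482.7)/2 × 2 = 1203.8
  [2→2.25]: (482.7+459.1)/2 × 0.25 = 117.725
  [2.25→3.25]: (459.1+375.6)/2 × 1 = 417.35
  Sum = 1738.875 µg/L·h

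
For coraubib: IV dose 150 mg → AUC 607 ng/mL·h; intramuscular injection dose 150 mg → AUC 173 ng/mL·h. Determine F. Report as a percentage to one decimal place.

F = (AUC_ev / D_ev) / (AUC_iv / D_iv)
  = (173/150) / (607/150)
  = 1.15333 / 4.04667 = 0.2850
  = 28.50%

F = 28.5%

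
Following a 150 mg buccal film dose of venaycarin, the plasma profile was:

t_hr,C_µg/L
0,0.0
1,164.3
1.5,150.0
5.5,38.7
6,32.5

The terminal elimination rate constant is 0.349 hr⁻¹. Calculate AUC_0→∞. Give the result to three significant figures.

Trapezoidal AUC_0→6:
  [0→1]: (0.0+164.3)/2 × 1 = 82.15
  [1→1.5]: (164.3+150.0)/2 × 0.5 = 78.575
  [1.5→5.5]: (150.0+38.7)/2 × 4 = 377.4
  [5.5→6]: (38.7+32.5)/2 × 0.5 = 17.8
  Sum = 555.925 µg/L·hr
Extrapolated tail: C_last / k_e = 32.5 / 0.349 = 93.123
AUC_0→∞ = 555.925 + 93.123 = 649.048 µg/L·hr

AUC = 649 µg/L·hr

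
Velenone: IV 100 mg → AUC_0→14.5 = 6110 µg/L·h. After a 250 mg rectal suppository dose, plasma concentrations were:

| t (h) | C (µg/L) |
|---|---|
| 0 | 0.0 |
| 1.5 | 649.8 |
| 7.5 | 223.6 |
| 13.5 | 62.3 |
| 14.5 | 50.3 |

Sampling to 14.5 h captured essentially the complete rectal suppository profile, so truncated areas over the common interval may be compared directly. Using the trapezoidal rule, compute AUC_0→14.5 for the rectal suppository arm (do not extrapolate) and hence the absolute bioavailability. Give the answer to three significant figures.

Trapezoidal AUC_0→14.5 (rectal suppository):
  [0→1.5]: (0.0+649.8)/2 × 1.5 = 487.35
  [1.5→7.5]: (649.8+223.6)/2 × 6 = 2620.2
  [7.5→13.5]: (223.6+62.3)/2 × 6 = 857.7
  [13.5→14.5]: (62.3+50.3)/2 × 1 = 56.3
  Sum = 4021.55 µg/L·h
F = (AUC_ev/D_ev)/(AUC_iv/D_iv) = (4021.55/250)/(6110/100) = 16.0862/61.1 = 0.2633

F = 0.263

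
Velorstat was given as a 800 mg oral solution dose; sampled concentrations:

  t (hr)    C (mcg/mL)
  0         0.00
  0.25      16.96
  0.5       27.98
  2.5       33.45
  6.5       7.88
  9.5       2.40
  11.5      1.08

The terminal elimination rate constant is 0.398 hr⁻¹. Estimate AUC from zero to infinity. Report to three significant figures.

AUC = 173 mcg/mL·hr

Trapezoidal AUC_0→11.5:
  [0→0.25]: (0.00+16.96)/2 × 0.25 = 2.12
  [0.25→0.5]: (16.96+27.98)/2 × 0.25 = 5.6175
  [0.5→2.5]: (27.98+33.45)/2 × 2 = 61.43
  [2.5→6.5]: (33.45+7.88)/2 × 4 = 82.66
  [6.5→9.5]: (7.88+2.40)/2 × 3 = 15.42
  [9.5→11.5]: (2.40+1.08)/2 × 2 = 3.48
  Sum = 170.7275 mcg/mL·hr
Extrapolated tail: C_last / k_e = 1.08 / 0.398 = 2.714
AUC_0→∞ = 170.7275 + 2.714 = 173.4415 mcg/mL·hr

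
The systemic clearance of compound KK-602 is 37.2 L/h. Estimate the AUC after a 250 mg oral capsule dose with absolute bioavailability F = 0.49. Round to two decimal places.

AUC = 3.29 mg/L·h

AUC_0→∞ = F × Dose / CL
        = 0.49 × 250 / 37.2 = 3.29301 mg/L·h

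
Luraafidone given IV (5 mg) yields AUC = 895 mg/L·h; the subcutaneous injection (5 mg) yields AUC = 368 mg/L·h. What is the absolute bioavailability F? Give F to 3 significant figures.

F = (AUC_ev / D_ev) / (AUC_iv / D_iv)
  = (368/5) / (895/5)
  = 73.6 / 179 = 0.4112

F = 0.411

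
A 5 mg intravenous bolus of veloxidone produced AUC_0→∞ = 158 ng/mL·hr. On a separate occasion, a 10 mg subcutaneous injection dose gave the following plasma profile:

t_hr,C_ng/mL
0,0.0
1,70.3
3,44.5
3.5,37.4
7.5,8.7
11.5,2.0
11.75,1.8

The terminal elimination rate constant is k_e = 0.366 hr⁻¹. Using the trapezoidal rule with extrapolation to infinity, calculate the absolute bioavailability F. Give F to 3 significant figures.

Trapezoidal AUC_0→11.75 (subcutaneous injection):
  [0→1]: (0.0+70.3)/2 × 1 = 35.15
  [1→3]: (70.3+44.5)/2 × 2 = 114.8
  [3→3.5]: (44.5+37.4)/2 × 0.5 = 20.475
  [3.5→7.5]: (37.4+8.7)/2 × 4 = 92.2
  [7.5→11.5]: (8.7+2.0)/2 × 4 = 21.4
  [11.5→11.75]: (2.0+1.8)/2 × 0.25 = 0.475
  Sum = 284.5 ng/mL·hr
Tail: C_last/k_e = 1.8/0.366 = 4.918
AUC_0→∞ (subcutaneous injection) = 284.5 + 4.918 = 289.418 ng/mL·hr
F = (AUC_ev/D_ev)/(AUC_iv/D_iv) = (289.418/10)/(158/5) = 28.9418/31.6 = 0.9159

F = 0.916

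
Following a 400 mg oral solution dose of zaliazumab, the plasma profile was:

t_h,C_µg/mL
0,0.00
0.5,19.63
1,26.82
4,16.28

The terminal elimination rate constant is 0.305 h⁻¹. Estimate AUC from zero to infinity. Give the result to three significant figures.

AUC = 135 µg/mL·h

Trapezoidal AUC_0→4:
  [0→0.5]: (0.00+19.63)/2 × 0.5 = 4.9075
  [0.5→1]: (19.63+26.82)/2 × 0.5 = 11.6125
  [1→4]: (26.82+16.28)/2 × 3 = 64.65
  Sum = 81.17 µg/mL·h
Extrapolated tail: C_last / k_e = 16.28 / 0.305 = 53.377
AUC_0→∞ = 81.17 + 53.377 = 134.547 µg/mL·h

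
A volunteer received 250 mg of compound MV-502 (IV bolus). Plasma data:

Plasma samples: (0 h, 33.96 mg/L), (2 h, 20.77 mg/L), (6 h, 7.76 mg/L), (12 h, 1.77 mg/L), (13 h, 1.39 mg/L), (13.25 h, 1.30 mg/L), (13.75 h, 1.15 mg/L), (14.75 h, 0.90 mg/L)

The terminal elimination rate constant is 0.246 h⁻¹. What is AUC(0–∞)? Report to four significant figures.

AUC = 147.6 mg/L·h

Trapezoidal AUC_0→14.75:
  [0→2]: (33.96+20.77)/2 × 2 = 54.73
  [2→6]: (20.77+7.76)/2 × 4 = 57.06
  [6→12]: (7.76+1.77)/2 × 6 = 28.59
  [12→13]: (1.77+1.39)/2 × 1 = 1.58
  [13→13.25]: (1.39+1.30)/2 × 0.25 = 0.33625
  [13.25→13.75]: (1.30+1.15)/2 × 0.5 = 0.6125
  [13.75→14.75]: (1.15+0.90)/2 × 1 = 1.025
  Sum = 143.93375 mg/L·h
Extrapolated tail: C_last / k_e = 0.90 / 0.246 = 3.659
AUC_0→∞ = 143.93375 + 3.659 = 147.59275 mg/L·h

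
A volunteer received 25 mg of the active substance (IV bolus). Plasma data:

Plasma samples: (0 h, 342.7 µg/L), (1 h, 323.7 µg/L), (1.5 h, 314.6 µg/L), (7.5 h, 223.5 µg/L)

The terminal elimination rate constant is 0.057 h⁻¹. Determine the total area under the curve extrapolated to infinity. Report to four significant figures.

Trapezoidal AUC_0→7.5:
  [0→1]: (342.7+323.7)/2 × 1 = 333.2
  [1→1.5]: (323.7+314.6)/2 × 0.5 = 159.575
  [1.5→7.5]: (314.6+223.5)/2 × 6 = 1614.3
  Sum = 2107.075 µg/L·h
Extrapolated tail: C_last / k_e = 223.5 / 0.057 = 3921.053
AUC_0→∞ = 2107.075 + 3921.053 = 6028.128 µg/L·h

AUC = 6028 µg/L·h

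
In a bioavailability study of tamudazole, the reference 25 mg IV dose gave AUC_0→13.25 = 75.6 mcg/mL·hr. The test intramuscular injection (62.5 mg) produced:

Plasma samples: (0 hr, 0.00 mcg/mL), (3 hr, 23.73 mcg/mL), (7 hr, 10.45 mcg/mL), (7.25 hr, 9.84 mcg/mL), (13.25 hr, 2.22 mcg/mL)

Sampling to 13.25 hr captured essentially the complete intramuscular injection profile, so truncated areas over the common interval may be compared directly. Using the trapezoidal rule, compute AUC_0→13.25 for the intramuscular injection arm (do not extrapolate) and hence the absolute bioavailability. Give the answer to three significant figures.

F = 0.755

Trapezoidal AUC_0→13.25 (intramuscular injection):
  [0→3]: (0.00+23.73)/2 × 3 = 35.595
  [3→7]: (23.73+10.45)/2 × 4 = 68.36
  [7→7.25]: (10.45+9.84)/2 × 0.25 = 2.53625
  [7.25→13.25]: (9.84+2.22)/2 × 6 = 36.18
  Sum = 142.67125 mcg/mL·hr
F = (AUC_ev/D_ev)/(AUC_iv/D_iv) = (142.67125/62.5)/(75.6/25) = 2.28274/3.024 = 0.7549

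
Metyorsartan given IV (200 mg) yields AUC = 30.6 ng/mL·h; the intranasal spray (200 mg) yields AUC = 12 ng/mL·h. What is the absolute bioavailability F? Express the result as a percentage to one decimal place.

F = (AUC_ev / D_ev) / (AUC_iv / D_iv)
  = (12/200) / (30.6/200)
  = 0.06 / 0.153 = 0.3922
  = 39.22%

F = 39.2%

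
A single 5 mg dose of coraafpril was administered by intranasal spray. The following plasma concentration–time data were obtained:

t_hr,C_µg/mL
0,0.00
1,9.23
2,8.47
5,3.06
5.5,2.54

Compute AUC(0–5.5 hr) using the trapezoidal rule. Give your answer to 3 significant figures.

AUC = 32.2 µg/mL·hr

Trapezoidal AUC_0→5.5:
  [0→1]: (0.00+9.23)/2 × 1 = 4.615
  [1→2]: (9.23+8.47)/2 × 1 = 8.85
  [2→5]: (8.47+3.06)/2 × 3 = 17.295
  [5→5.5]: (3.06+2.54)/2 × 0.5 = 1.4
  Sum = 32.16 µg/mL·hr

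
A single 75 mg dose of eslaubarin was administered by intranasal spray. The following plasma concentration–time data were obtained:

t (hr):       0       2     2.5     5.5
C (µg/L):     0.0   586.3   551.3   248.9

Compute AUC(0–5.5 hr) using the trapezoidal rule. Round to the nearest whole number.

AUC = 2071 µg/L·hr

Trapezoidal AUC_0→5.5:
  [0→2]: (0.0+586.3)/2 × 2 = 586.3
  [2→2.5]: (586.3+551.3)/2 × 0.5 = 284.4
  [2.5→5.5]: (551.3+248.9)/2 × 3 = 1200.3
  Sum = 2071.0 µg/L·hr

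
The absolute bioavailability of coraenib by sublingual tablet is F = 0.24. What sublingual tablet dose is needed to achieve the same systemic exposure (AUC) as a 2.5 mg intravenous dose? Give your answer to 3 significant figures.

D_sublingual = 10.4 mg

For equal systemic exposure: F × D_ev = D_iv
D_ev = D_iv / F = 2.5 / 0.24 = 10.4167 mg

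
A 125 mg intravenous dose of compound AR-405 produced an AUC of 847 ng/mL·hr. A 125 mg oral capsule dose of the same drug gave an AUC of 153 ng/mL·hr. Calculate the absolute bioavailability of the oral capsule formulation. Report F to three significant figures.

F = (AUC_ev / D_ev) / (AUC_iv / D_iv)
  = (153/125) / (847/125)
  = 1.224 / 6.776 = 0.1806

F = 0.181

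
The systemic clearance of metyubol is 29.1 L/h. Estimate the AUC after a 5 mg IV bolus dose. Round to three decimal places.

AUC = 0.172 mg/L·h

AUC_0→∞ = Dose_iv / CL
        = 5 / 29.1 = 0.171821 mg/L·h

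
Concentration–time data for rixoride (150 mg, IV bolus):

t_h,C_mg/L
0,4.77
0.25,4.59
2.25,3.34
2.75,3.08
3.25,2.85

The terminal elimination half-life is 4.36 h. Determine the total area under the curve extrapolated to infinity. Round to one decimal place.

AUC = 30.1 mg/L·h

Trapezoidal AUC_0→3.25:
  [0→0.25]: (4.77+4.59)/2 × 0.25 = 1.17
  [0.25→2.25]: (4.59+3.34)/2 × 2 = 7.93
  [2.25→2.75]: (3.34+3.08)/2 × 0.5 = 1.605
  [2.75→3.25]: (3.08+2.85)/2 × 0.5 = 1.4825
  Sum = 12.1875 mg/L·h
k_e = ln2 / t½ = 0.693147 / 4.36 = 0.1590 h^-1
Extrapolated tail: C_last / k_e = 2.85 / 0.159 = 17.925
AUC_0→∞ = 12.1875 + 17.925 = 30.1125 mg/L·h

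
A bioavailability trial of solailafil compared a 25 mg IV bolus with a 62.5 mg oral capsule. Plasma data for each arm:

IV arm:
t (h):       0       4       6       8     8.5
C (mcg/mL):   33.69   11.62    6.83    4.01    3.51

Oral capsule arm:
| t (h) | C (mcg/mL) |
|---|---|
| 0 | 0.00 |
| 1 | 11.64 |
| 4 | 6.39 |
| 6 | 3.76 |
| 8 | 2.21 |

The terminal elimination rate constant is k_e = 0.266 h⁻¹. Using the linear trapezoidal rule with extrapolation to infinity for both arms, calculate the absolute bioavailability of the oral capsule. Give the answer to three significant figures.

F = 0.170

Trapezoidal AUC_0→8.5 (IV):
  [0→4]: (33.69+11.62)/2 × 4 = 90.62
  [4→6]: (11.62+6.83)/2 × 2 = 18.45
  [6→8]: (6.83+4.01)/2 × 2 = 10.84
  [8→8.5]: (4.01+3.51)/2 × 0.5 = 1.88
  Sum = 121.79 mcg/mL·h
IV tail: 3.51/0.266 = 13.195; AUC_iv,0→∞ = 121.79 + 13.195 = 134.985 mcg/mL·h
Trapezoidal AUC_0→8 (oral capsule):
  [0→1]: (0.00+11.64)/2 × 1 = 5.82
  [1→4]: (11.64+6.39)/2 × 3 = 27.045
  [4→6]: (6.39+3.76)/2 × 2 = 10.15
  [6→8]: (3.76+2.21)/2 × 2 = 5.97
  Sum = 48.985 mcg/mL·h
oral capsule tail: 2.21/0.266 = 8.308; AUC_ev,0→∞ = 48.985 + 8.308 = 57.293 mcg/mL·h
F = (AUC_ev/D_ev)/(AUC_iv/D_iv) = (57.293/62.5)/(134.985/25) = 0.916688/5.3994 = 0.1698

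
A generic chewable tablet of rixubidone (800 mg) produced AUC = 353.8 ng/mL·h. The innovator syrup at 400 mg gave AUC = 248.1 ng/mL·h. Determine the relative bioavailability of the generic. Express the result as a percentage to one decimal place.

F_rel = (AUC_test/D_test) / (AUC_ref/D_ref)
      = (353.8/800) / (248.1/400)
      = 0.44225 / 0.62025 = 0.7130 = 71.30%

F_rel = 71.3%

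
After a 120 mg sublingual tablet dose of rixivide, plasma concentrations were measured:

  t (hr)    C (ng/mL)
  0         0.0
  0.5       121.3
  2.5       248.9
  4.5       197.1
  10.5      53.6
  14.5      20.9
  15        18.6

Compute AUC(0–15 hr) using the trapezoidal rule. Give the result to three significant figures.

Trapezoidal AUC_0→15:
  [0→0.5]: (0.0+121.3)/2 × 0.5 = 30.325
  [0.5→2.5]: (121.3+248.9)/2 × 2 = 370.2
  [2.5→4.5]: (248.9+197.1)/2 × 2 = 446.0
  [4.5→10.5]: (197.1+53.6)/2 × 6 = 752.1
  [10.5→14.5]: (53.6+20.9)/2 × 4 = 149.0
  [14.5→15]: (20.9+18.6)/2 × 0.5 = 9.875
  Sum = 1757.5 ng/mL·hr

AUC = 1760 ng/mL·hr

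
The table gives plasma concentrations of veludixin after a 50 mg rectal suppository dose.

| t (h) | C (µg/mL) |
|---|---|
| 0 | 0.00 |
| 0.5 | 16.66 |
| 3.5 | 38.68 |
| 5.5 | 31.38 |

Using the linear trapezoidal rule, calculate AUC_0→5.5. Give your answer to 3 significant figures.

Trapezoidal AUC_0→5.5:
  [0→0.5]: (0.00+16.66)/2 × 0.5 = 4.165
  [0.5→3.5]: (16.66+38.68)/2 × 3 = 83.01
  [3.5→5.5]: (38.68+31.38)/2 × 2 = 70.06
  Sum = 157.235 µg/mL·h

AUC = 157 µg/mL·h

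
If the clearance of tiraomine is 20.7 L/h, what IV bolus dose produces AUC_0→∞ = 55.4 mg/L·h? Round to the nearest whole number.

Dose = 1147 mg

Dose_iv = CL × AUC_0→∞
     = 20.7 × 55.4 = 1146.78 mg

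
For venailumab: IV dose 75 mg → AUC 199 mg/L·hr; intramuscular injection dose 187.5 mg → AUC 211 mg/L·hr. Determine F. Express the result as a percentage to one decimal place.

F = (AUC_ev / D_ev) / (AUC_iv / D_iv)
  = (211/187.5) / (199/75)
  = 1.12533 / 2.65333 = 0.4241
  = 42.41%

F = 42.4%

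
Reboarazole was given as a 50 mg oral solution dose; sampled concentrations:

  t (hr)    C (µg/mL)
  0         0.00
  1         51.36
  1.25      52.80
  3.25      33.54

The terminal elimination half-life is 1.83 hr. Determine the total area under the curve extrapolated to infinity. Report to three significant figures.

AUC = 214 µg/mL·hr

Trapezoidal AUC_0→3.25:
  [0→1]: (0.00+51.36)/2 × 1 = 25.68
  [1→1.25]: (51.36+52.80)/2 × 0.25 = 13.02
  [1.25→3.25]: (52.80+33.54)/2 × 2 = 86.34
  Sum = 125.04 µg/mL·hr
k_e = ln2 / t½ = 0.693147 / 1.83 = 0.3788 hr^-1
Extrapolated tail: C_last / k_e = 33.54 / 0.3788 = 88.543
AUC_0→∞ = 125.04 + 88.543 = 213.583 µg/mL·hr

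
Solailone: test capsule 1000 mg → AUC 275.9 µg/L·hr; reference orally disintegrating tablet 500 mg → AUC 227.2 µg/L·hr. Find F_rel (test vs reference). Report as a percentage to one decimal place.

F_rel = 60.7%

F_rel = (AUC_test/D_test) / (AUC_ref/D_ref)
      = (275.9/1000) / (227.2/500)
      = 0.2759 / 0.4544 = 0.6072 = 60.72%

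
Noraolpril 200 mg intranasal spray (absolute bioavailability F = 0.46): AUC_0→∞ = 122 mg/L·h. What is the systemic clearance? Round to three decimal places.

CL = F × Dose / AUC_0→∞
   = 0.46 × 200 / 122 = 0.754098 L/h

CL = 0.754 L/h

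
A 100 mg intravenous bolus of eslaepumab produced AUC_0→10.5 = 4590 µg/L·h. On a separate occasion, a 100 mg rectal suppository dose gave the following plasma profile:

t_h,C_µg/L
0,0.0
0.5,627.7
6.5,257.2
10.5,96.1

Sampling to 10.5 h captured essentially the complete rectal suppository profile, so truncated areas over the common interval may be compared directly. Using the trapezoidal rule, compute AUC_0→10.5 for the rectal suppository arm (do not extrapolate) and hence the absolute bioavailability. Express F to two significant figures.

Trapezoidal AUC_0→10.5 (rectal suppository):
  [0→0.5]: (0.0+627.7)/2 × 0.5 = 156.925
  [0.5→6.5]: (627.7+257.2)/2 × 6 = 2654.7
  [6.5→10.5]: (257.2+96.1)/2 × 4 = 706.6
  Sum = 3518.225 µg/L·h
F = (AUC_ev/D_ev)/(AUC_iv/D_iv) = (3518.225/100)/(4590/100) = 35.18225/45.9 = 0.7665

F = 0.77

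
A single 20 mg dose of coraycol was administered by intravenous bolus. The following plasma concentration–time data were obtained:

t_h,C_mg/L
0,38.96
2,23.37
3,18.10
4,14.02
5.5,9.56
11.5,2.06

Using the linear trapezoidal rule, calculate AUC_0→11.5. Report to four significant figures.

AUC = 151.7 mg/L·h

Trapezoidal AUC_0→11.5:
  [0→2]: (38.96+23.37)/2 × 2 = 62.33
  [2→3]: (23.37+18.10)/2 × 1 = 20.735
  [3→4]: (18.10+14.02)/2 × 1 = 16.06
  [4→5.5]: (14.02+9.56)/2 × 1.5 = 17.685
  [5.5→11.5]: (9.56+2.06)/2 × 6 = 34.86
  Sum = 151.67 mg/L·h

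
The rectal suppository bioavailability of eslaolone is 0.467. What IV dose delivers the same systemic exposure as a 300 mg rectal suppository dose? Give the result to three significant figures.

Systemic exposure from an extravascular dose = F × D_ev, so the equivalent IV dose is F × D_ev.
D_iv = F × D_ev = 0.467 × 300 = 140.1 mg

D_iv = 140 mg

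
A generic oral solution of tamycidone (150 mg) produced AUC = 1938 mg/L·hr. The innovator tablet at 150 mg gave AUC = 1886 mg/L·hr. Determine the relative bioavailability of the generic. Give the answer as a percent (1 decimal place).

F_rel = (AUC_test/D_test) / (AUC_ref/D_ref)
      = (1938/150) / (1886/150)
      = 12.92 / 12.5733 = 1.0276 = 102.76%

F_rel = 102.8%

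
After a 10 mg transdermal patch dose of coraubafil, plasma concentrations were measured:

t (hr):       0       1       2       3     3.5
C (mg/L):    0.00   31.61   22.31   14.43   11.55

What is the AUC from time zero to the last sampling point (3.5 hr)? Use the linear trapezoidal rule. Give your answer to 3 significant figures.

AUC = 67.6 mg/L·hr

Trapezoidal AUC_0→3.5:
  [0→1]: (0.00+31.61)/2 × 1 = 15.805
  [1→2]: (31.61+22.31)/2 × 1 = 26.96
  [2→3]: (22.31+14.43)/2 × 1 = 18.37
  [3→3.5]: (14.43+11.55)/2 × 0.5 = 6.495
  Sum = 67.63 mg/L·hr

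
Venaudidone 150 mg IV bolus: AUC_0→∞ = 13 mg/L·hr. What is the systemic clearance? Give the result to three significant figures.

CL = 11.5 L/hr

CL = Dose_iv / AUC_0→∞
   = 150 / 13 = 11.5385 L/hr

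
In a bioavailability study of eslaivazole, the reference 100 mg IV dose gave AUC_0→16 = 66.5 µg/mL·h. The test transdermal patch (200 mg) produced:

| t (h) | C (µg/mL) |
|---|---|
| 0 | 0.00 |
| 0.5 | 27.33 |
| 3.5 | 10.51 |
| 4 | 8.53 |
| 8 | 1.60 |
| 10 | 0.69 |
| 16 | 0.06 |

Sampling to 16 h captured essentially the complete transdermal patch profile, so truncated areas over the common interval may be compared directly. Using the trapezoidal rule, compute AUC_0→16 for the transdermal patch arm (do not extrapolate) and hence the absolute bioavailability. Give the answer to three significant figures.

F = 0.700

Trapezoidal AUC_0→16 (transdermal patch):
  [0→0.5]: (0.00+27.33)/2 × 0.5 = 6.8325
  [0.5→3.5]: (27.33+10.51)/2 × 3 = 56.76
  [3.5→4]: (10.51+8.53)/2 × 0.5 = 4.76
  [4→8]: (8.53+1.60)/2 × 4 = 20.26
  [8→10]: (1.60+0.69)/2 × 2 = 2.29
  [10→16]: (0.69+0.06)/2 × 6 = 2.25
  Sum = 93.1525 µg/mL·h
F = (AUC_ev/D_ev)/(AUC_iv/D_iv) = (93.1525/200)/(66.5/100) = 0.4657625/0.665 = 0.7004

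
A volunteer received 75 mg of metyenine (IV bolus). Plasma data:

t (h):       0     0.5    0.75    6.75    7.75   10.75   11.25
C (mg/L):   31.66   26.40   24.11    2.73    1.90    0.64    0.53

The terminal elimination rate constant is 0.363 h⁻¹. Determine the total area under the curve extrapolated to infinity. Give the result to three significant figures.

AUC = 109 mg/L·h

Trapezoidal AUC_0→11.25:
  [0→0.5]: (31.66+26.40)/2 × 0.5 = 14.515
  [0.5→0.75]: (26.40+24.11)/2 × 0.25 = 6.31375
  [0.75→6.75]: (24.11+2.73)/2 × 6 = 80.52
  [6.75→7.75]: (2.73+1.90)/2 × 1 = 2.315
  [7.75→10.75]: (1.90+0.64)/2 × 3 = 3.81
  [10.75→11.25]: (0.64+0.53)/2 × 0.5 = 0.2925
  Sum = 107.76625 mg/L·h
Extrapolated tail: C_last / k_e = 0.53 / 0.363 = 1.460
AUC_0→∞ = 107.76625 + 1.460 = 109.22625 mg/L·h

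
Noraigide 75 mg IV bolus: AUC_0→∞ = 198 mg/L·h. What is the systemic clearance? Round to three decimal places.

CL = Dose_iv / AUC_0→∞
   = 75 / 198 = 0.378788 L/h

CL = 0.379 L/h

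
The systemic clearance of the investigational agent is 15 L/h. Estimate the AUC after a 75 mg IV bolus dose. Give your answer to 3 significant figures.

AUC = 5.00 mg/L·h

AUC_0→∞ = Dose_iv / CL
        = 75 / 15 = 5 mg/L·h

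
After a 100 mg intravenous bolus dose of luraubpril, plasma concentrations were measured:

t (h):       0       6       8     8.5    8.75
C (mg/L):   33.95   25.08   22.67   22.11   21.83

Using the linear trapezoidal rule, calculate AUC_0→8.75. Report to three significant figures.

Trapezoidal AUC_0→8.75:
  [0→6]: (33.95+25.08)/2 × 6 = 177.09
  [6→8]: (25.08+22.67)/2 × 2 = 47.75
  [8→8.5]: (22.67+22.11)/2 × 0.5 = 11.195
  [8.5→8.75]: (22.11+21.83)/2 × 0.25 = 5.4925
  Sum = 241.5275 mg/L·h

AUC = 242 mg/L·h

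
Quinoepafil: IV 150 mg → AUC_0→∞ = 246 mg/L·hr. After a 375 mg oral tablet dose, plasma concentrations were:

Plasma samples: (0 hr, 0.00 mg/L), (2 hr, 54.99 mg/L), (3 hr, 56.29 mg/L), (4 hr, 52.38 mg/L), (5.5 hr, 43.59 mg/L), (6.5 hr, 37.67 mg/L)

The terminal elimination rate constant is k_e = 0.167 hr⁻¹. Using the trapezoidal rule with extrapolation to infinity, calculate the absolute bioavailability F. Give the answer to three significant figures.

Trapezoidal AUC_0→6.5 (oral tablet):
  [0→2]: (0.00+54.99)/2 × 2 = 54.99
  [2→3]: (54.99+56.29)/2 × 1 = 55.64
  [3→4]: (56.29+52.38)/2 × 1 = 54.335
  [4→5.5]: (52.38+43.59)/2 × 1.5 = 71.9775
  [5.5→6.5]: (43.59+37.67)/2 × 1 = 40.63
  Sum = 277.5725 mg/L·hr
Tail: C_last/k_e = 37.67/0.167 = 225.569
AUC_0→∞ (oral tablet) = 277.5725 + 225.569 = 503.1415 mg/L·hr
F = (AUC_ev/D_ev)/(AUC_iv/D_iv) = (503.1415/375)/(246/150) = 1.34171/1.64 = 0.8181

F = 0.818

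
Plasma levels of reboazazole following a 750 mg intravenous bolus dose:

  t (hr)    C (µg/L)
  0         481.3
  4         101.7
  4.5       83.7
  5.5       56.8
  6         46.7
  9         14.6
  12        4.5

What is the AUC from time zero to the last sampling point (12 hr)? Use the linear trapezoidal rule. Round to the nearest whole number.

Trapezoidal AUC_0→12:
  [0→4]: (481.3+101.7)/2 × 4 = 1166.0
  [4→4.5]: (101.7+83.7)/2 × 0.5 = 46.35
  [4.5→5.5]: (83.7+56.8)/2 × 1 = 70.25
  [5.5→6]: (56.8+46.7)/2 × 0.5 = 25.875
  [6→9]: (46.7+14.6)/2 × 3 = 91.95
  [9→12]: (14.6+4.5)/2 × 3 = 28.65
  Sum = 1429.075 µg/L·hr

AUC = 1429 µg/L·hr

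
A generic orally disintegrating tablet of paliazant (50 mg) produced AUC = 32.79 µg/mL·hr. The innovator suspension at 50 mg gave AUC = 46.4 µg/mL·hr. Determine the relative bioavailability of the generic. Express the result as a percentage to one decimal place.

F_rel = (AUC_test/D_test) / (AUC_ref/D_ref)
      = (32.79/50) / (46.4/50)
      = 0.6558 / 0.928 = 0.7067 = 70.67%

F_rel = 70.7%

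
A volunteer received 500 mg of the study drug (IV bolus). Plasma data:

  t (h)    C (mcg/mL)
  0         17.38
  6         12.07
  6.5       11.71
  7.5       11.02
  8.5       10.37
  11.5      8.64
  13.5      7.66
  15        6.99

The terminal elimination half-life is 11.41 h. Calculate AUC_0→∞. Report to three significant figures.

Trapezoidal AUC_0→15:
  [0→6]: (17.38+12.07)/2 × 6 = 88.35
  [6→6.5]: (12.07+11.71)/2 × 0.5 = 5.945
  [6.5→7.5]: (11.71+11.02)/2 × 1 = 11.365
  [7.5→8.5]: (11.02+10.37)/2 × 1 = 10.695
  [8.5→11.5]: (10.37+8.64)/2 × 3 = 28.515
  [11.5→13.5]: (8.64+7.66)/2 × 2 = 16.3
  [13.5→15]: (7.66+6.99)/2 × 1.5 = 10.9875
  Sum = 172.1575 mcg/mL·h
k_e = ln2 / t½ = 0.693147 / 11.41 = 0.0607 h^-1
Extrapolated tail: C_last / k_e = 6.99 / 0.0607 = 115.157
AUC_0→∞ = 172.1575 + 115.157 = 287.3145 mcg/mL·h

AUC = 287 mcg/mL·h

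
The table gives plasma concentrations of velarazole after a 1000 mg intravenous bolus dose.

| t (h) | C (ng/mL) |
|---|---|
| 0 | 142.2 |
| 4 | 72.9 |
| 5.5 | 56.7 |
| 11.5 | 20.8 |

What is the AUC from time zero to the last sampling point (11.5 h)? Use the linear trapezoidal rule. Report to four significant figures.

AUC = 759.9 ng/mL·h

Trapezoidal AUC_0→11.5:
  [0→4]: (142.2+72.9)/2 × 4 = 430.2
  [4→5.5]: (72.9+56.7)/2 × 1.5 = 97.2
  [5.5→11.5]: (56.7+20.8)/2 × 6 = 232.5
  Sum = 759.9 ng/mL·h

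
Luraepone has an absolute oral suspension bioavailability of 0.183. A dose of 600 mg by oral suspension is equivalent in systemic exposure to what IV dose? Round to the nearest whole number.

Systemic exposure from an extravascular dose = F × D_ev, so the equivalent IV dose is F × D_ev.
D_iv = F × D_ev = 0.183 × 600 = 109.8 mg

D_iv = 110 mg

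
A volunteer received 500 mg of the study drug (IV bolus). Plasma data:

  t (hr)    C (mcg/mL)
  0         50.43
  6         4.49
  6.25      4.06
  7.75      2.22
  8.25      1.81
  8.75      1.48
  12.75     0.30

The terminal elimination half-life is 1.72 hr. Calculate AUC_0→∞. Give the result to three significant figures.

AUC = 177 mcg/mL·hr

Trapezoidal AUC_0→12.75:
  [0→6]: (50.43+4.49)/2 × 6 = 164.76
  [6→6.25]: (4.49+4.06)/2 × 0.25 = 1.06875
  [6.25→7.75]: (4.06+2.22)/2 × 1.5 = 4.71
  [7.75→8.25]: (2.22+1.81)/2 × 0.5 = 1.0075
  [8.25→8.75]: (1.81+1.48)/2 × 0.5 = 0.8225
  [8.75→12.75]: (1.48+0.30)/2 × 4 = 3.56
  Sum = 175.92875 mcg/mL·hr
k_e = ln2 / t½ = 0.693147 / 1.72 = 0.4030 hr^-1
Extrapolated tail: C_last / k_e = 0.30 / 0.403 = 0.744
AUC_0→∞ = 175.92875 + 0.744 = 176.67275 mcg/mL·hr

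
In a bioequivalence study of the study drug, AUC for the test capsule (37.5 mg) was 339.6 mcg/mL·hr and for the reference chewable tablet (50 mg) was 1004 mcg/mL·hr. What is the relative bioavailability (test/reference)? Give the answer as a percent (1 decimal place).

F_rel = 45.1%

F_rel = (AUC_test/D_test) / (AUC_ref/D_ref)
      = (339.6/37.5) / (1004/50)
      = 9.056 / 20.08 = 0.4510 = 45.10%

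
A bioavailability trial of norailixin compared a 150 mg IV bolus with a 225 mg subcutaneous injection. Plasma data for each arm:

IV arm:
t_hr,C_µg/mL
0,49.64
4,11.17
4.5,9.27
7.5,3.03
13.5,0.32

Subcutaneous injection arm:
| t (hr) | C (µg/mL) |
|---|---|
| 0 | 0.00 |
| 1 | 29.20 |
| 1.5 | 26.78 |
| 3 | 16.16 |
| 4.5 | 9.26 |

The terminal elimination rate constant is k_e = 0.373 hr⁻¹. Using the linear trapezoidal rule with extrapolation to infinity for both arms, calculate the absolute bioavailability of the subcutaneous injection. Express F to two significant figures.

F = 0.45

Trapezoidal AUC_0→13.5 (IV):
  [0→4]: (49.64+11.17)/2 × 4 = 121.62
  [4→4.5]: (11.17+9.27)/2 × 0.5 = 5.11
  [4.5→7.5]: (9.27+3.03)/2 × 3 = 18.45
  [7.5→13.5]: (3.03+0.32)/2 × 6 = 10.05
  Sum = 155.23 µg/mL·hr
IV tail: 0.32/0.373 = 0.858; AUC_iv,0→∞ = 155.23 + 0.858 = 156.088 µg/mL·hr
Trapezoidal AUC_0→4.5 (subcutaneous injection):
  [0→1]: (0.00+29.20)/2 × 1 = 14.6
  [1→1.5]: (29.20+26.78)/2 × 0.5 = 13.995
  [1.5→3]: (26.78+16.16)/2 × 1.5 = 32.205
  [3→4.5]: (16.16+9.26)/2 × 1.5 = 19.065
  Sum = 79.865 µg/mL·hr
subcutaneous injection tail: 9.26/0.373 = 24.826; AUC_ev,0→∞ = 79.865 + 24.826 = 104.691 µg/mL·hr
F = (AUC_ev/D_ev)/(AUC_iv/D_iv) = (104.691/225)/(156.088/150) = 0.465293/1.04059 = 0.4471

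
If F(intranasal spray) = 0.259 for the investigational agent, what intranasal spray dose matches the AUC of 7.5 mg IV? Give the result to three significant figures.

D_intranasal = 29.0 mg

For equal systemic exposure: F × D_ev = D_iv
D_ev = D_iv / F = 7.5 / 0.259 = 28.9575 mg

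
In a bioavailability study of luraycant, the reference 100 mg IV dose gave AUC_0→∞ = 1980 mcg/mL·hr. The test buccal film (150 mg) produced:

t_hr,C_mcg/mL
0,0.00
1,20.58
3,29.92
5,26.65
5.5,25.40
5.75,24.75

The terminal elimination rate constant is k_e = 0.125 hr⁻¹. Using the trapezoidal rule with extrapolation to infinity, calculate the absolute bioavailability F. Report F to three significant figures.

Trapezoidal AUC_0→5.75 (buccal film):
  [0→1]: (0.00+20.58)/2 × 1 = 10.29
  [1→3]: (20.58+29.92)/2 × 2 = 50.5
  [3→5]: (29.92+26.65)/2 × 2 = 56.57
  [5→5.5]: (26.65+25.40)/2 × 0.5 = 13.0125
  [5.5→5.75]: (25.40+24.75)/2 × 0.25 = 6.26875
  Sum = 136.64125 mcg/mL·hr
Tail: C_last/k_e = 24.75/0.125 = 198.000
AUC_0→∞ (buccal film) = 136.64125 + 198.000 = 334.64125 mcg/mL·hr
F = (AUC_ev/D_ev)/(AUC_iv/D_iv) = (334.64125/150)/(1980/100) = 2.23094/19.8 = 0.1127

F = 0.113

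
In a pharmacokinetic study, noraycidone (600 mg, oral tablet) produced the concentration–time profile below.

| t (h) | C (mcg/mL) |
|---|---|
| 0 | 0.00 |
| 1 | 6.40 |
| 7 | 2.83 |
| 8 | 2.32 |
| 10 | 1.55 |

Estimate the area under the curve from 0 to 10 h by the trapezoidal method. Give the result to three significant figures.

AUC = 37.3 mcg/mL·h

Trapezoidal AUC_0→10:
  [0→1]: (0.00+6.40)/2 × 1 = 3.2
  [1→7]: (6.40+2.83)/2 × 6 = 27.69
  [7→8]: (2.83+2.32)/2 × 1 = 2.575
  [8→10]: (2.32+1.55)/2 × 2 = 3.87
  Sum = 37.335 mcg/mL·h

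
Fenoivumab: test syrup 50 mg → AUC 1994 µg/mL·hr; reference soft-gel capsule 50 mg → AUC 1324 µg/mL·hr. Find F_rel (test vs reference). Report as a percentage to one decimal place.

F_rel = 150.6%

F_rel = (AUC_test/D_test) / (AUC_ref/D_ref)
      = (1994/50) / (1324/50)
      = 39.88 / 26.48 = 1.5060 = 150.60%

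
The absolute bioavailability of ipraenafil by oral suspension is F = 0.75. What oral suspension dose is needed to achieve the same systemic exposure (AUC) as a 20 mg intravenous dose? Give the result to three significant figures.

For equal systemic exposure: F × D_ev = D_iv
D_ev = D_iv / F = 20 / 0.75 = 26.6667 mg

D_oral = 26.7 mg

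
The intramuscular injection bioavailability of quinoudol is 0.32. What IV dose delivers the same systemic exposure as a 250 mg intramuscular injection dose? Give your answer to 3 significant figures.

D_iv = 80.0 mg

Systemic exposure from an extravascular dose = F × D_ev, so the equivalent IV dose is F × D_ev.
D_iv = F × D_ev = 0.32 × 250 = 80 mg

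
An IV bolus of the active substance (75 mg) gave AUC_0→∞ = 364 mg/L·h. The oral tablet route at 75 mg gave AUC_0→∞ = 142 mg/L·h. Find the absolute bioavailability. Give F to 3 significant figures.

F = (AUC_ev / D_ev) / (AUC_iv / D_iv)
  = (142/75) / (364/75)
  = 1.89333 / 4.85333 = 0.3901

F = 0.390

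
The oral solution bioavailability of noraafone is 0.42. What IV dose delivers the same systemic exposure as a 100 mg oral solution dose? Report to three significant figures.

D_iv = 42.0 mg

Systemic exposure from an extravascular dose = F × D_ev, so the equivalent IV dose is F × D_ev.
D_iv = F × D_ev = 0.42 × 100 = 42 mg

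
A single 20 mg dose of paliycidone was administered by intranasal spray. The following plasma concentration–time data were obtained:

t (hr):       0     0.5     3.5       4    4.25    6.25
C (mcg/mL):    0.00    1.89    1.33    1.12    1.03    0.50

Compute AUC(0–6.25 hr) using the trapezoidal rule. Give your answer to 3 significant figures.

Trapezoidal AUC_0→6.25:
  [0→0.5]: (0.00+1.89)/2 × 0.5 = 0.4725
  [0.5→3.5]: (1.89+1.33)/2 × 3 = 4.83
  [3.5→4]: (1.33+1.12)/2 × 0.5 = 0.6125
  [4→4.25]: (1.12+1.03)/2 × 0.25 = 0.26875
  [4.25→6.25]: (1.03+0.50)/2 × 2 = 1.53
  Sum = 7.71375 mcg/mL·hr

AUC = 7.71 mcg/mL·hr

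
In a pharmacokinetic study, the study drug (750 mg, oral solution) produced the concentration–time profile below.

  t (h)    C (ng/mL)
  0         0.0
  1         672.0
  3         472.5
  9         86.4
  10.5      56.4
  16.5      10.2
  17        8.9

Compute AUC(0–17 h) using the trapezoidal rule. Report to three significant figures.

Trapezoidal AUC_0→17:
  [0→1]: (0.0+672.0)/2 × 1 = 336.0
  [1→3]: (672.0+472.5)/2 × 2 = 1144.5
  [3→9]: (472.5+86.4)/2 × 6 = 1676.7
  [9→10.5]: (86.4+56.4)/2 × 1.5 = 107.1
  [10.5→16.5]: (56.4+10.2)/2 × 6 = 199.8
  [16.5→17]: (10.2+8.9)/2 × 0.5 = 4.775
  Sum = 3468.875 ng/mL·h

AUC = 3470 ng/mL·h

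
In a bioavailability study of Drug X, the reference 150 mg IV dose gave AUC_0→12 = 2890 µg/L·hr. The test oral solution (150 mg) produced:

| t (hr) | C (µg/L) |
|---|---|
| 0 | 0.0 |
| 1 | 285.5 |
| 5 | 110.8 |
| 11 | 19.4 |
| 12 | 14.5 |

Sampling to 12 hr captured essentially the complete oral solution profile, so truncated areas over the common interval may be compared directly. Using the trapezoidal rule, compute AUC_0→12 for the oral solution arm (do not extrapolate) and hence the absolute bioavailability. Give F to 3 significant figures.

Trapezoidal AUC_0→12 (oral solution):
  [0→1]: (0.0+285.5)/2 × 1 = 142.75
  [1→5]: (285.5+110.8)/2 × 4 = 792.6
  [5→11]: (110.8+19.4)/2 × 6 = 390.6
  [11→12]: (19.4+14.5)/2 × 1 = 16.95
  Sum = 1342.9 µg/L·hr
F = (AUC_ev/D_ev)/(AUC_iv/D_iv) = (1342.9/150)/(2890/150) = 8.95267/19.2667 = 0.4647

F = 0.465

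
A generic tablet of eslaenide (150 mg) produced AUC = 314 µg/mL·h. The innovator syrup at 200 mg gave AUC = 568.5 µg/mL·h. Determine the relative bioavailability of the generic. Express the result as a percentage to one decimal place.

F_rel = (AUC_test/D_test) / (AUC_ref/D_ref)
      = (314/150) / (568.5/200)
      = 2.09333 / 2.8425 = 0.7364 = 73.64%

F_rel = 73.6%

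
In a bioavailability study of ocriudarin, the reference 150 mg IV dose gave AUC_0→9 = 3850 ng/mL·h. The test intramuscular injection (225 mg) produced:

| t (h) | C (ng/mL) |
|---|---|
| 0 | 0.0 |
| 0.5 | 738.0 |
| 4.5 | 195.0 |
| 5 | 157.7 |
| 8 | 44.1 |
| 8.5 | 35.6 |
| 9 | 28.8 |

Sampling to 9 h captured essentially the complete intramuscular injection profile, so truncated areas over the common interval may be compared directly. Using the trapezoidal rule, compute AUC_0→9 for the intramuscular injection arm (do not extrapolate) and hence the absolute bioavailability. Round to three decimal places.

Trapezoidal AUC_0→9 (intramuscular injection):
  [0→0.5]: (0.0+738.0)/2 × 0.5 = 184.5
  [0.5→4.5]: (738.0+195.0)/2 × 4 = 1866.0
  [4.5→5]: (195.0+157.7)/2 × 0.5 = 88.175
  [5→8]: (157.7+44.1)/2 × 3 = 302.7
  [8→8.5]: (44.1+35.6)/2 × 0.5 = 19.925
  [8.5→9]: (35.6+28.8)/2 × 0.5 = 16.1
  Sum = 2477.4 ng/mL·h
F = (AUC_ev/D_ev)/(AUC_iv/D_iv) = (2477.4/225)/(3850/150) = 11.0107/25.6667 = 0.4290

F = 0.429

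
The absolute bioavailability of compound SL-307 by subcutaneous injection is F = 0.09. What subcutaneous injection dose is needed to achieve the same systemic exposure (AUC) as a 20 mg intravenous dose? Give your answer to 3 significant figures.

For equal systemic exposure: F × D_ev = D_iv
D_ev = D_iv / F = 20 / 0.09 = 222.222 mg

D_subcutaneous = 222 mg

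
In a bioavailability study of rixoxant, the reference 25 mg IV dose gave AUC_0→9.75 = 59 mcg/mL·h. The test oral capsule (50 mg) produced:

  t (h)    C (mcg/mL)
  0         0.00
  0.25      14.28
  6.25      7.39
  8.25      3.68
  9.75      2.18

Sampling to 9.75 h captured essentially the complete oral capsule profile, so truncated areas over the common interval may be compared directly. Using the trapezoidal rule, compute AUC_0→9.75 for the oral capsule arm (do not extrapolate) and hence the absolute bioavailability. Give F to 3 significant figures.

F = 0.697

Trapezoidal AUC_0→9.75 (oral capsule):
  [0→0.25]: (0.00+14.28)/2 × 0.25 = 1.785
  [0.25→6.25]: (14.28+7.39)/2 × 6 = 65.01
  [6.25→8.25]: (7.39+3.68)/2 × 2 = 11.07
  [8.25→9.75]: (3.68+2.18)/2 × 1.5 = 4.395
  Sum = 82.26 mcg/mL·h
F = (AUC_ev/D_ev)/(AUC_iv/D_iv) = (82.26/50)/(59/25) = 1.6452/2.36 = 0.6971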